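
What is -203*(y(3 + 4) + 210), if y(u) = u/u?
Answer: -42833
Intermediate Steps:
y(u) = 1
-203*(y(3 + 4) + 210) = -203*(1 + 210) = -203*211 = -42833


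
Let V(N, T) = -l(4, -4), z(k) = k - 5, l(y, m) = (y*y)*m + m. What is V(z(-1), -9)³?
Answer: 314432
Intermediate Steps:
l(y, m) = m + m*y² (l(y, m) = y²*m + m = m*y² + m = m + m*y²)
z(k) = -5 + k
V(N, T) = 68 (V(N, T) = -(-4)*(1 + 4²) = -(-4)*(1 + 16) = -(-4)*17 = -1*(-68) = 68)
V(z(-1), -9)³ = 68³ = 314432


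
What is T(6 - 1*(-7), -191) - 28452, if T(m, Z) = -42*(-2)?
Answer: -28368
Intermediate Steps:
T(m, Z) = 84
T(6 - 1*(-7), -191) - 28452 = 84 - 28452 = -28368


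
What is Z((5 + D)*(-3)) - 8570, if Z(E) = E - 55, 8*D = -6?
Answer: -34551/4 ≈ -8637.8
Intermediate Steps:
D = -¾ (D = (⅛)*(-6) = -¾ ≈ -0.75000)
Z(E) = -55 + E
Z((5 + D)*(-3)) - 8570 = (-55 + (5 - ¾)*(-3)) - 8570 = (-55 + (17/4)*(-3)) - 8570 = (-55 - 51/4) - 8570 = -271/4 - 8570 = -34551/4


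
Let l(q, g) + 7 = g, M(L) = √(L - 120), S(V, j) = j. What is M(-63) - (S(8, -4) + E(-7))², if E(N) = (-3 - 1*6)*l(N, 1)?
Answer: -2500 + I*√183 ≈ -2500.0 + 13.528*I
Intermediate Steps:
M(L) = √(-120 + L)
l(q, g) = -7 + g
E(N) = 54 (E(N) = (-3 - 1*6)*(-7 + 1) = (-3 - 6)*(-6) = -9*(-6) = 54)
M(-63) - (S(8, -4) + E(-7))² = √(-120 - 63) - (-4 + 54)² = √(-183) - 1*50² = I*√183 - 1*2500 = I*√183 - 2500 = -2500 + I*√183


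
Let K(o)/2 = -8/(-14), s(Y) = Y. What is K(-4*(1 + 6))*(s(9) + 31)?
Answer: 320/7 ≈ 45.714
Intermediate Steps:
K(o) = 8/7 (K(o) = 2*(-8/(-14)) = 2*(-8*(-1/14)) = 2*(4/7) = 8/7)
K(-4*(1 + 6))*(s(9) + 31) = 8*(9 + 31)/7 = (8/7)*40 = 320/7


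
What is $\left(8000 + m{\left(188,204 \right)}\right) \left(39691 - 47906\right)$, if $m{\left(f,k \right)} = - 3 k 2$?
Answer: $-55664840$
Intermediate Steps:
$m{\left(f,k \right)} = - 6 k$
$\left(8000 + m{\left(188,204 \right)}\right) \left(39691 - 47906\right) = \left(8000 - 1224\right) \left(39691 - 47906\right) = \left(8000 - 1224\right) \left(-8215\right) = 6776 \left(-8215\right) = -55664840$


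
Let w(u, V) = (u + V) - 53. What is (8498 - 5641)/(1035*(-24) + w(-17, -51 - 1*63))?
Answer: -2857/25024 ≈ -0.11417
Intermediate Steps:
w(u, V) = -53 + V + u (w(u, V) = (V + u) - 53 = -53 + V + u)
(8498 - 5641)/(1035*(-24) + w(-17, -51 - 1*63)) = (8498 - 5641)/(1035*(-24) + (-53 + (-51 - 1*63) - 17)) = 2857/(-24840 + (-53 + (-51 - 63) - 17)) = 2857/(-24840 + (-53 - 114 - 17)) = 2857/(-24840 - 184) = 2857/(-25024) = 2857*(-1/25024) = -2857/25024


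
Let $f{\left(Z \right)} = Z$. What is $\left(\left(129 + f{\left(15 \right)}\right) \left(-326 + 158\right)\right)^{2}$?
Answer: $585252864$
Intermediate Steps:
$\left(\left(129 + f{\left(15 \right)}\right) \left(-326 + 158\right)\right)^{2} = \left(\left(129 + 15\right) \left(-326 + 158\right)\right)^{2} = \left(144 \left(-168\right)\right)^{2} = \left(-24192\right)^{2} = 585252864$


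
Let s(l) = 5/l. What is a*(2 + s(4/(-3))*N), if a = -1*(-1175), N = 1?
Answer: -8225/4 ≈ -2056.3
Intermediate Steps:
a = 1175
a*(2 + s(4/(-3))*N) = 1175*(2 + (5/((4/(-3))))*1) = 1175*(2 + (5/((4*(-1/3))))*1) = 1175*(2 + (5/(-4/3))*1) = 1175*(2 + (5*(-3/4))*1) = 1175*(2 - 15/4*1) = 1175*(2 - 15/4) = 1175*(-7/4) = -8225/4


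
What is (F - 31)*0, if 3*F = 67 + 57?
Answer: 0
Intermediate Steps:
F = 124/3 (F = (67 + 57)/3 = (⅓)*124 = 124/3 ≈ 41.333)
(F - 31)*0 = (124/3 - 31)*0 = (31/3)*0 = 0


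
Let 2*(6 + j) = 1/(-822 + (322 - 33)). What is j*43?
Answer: -275071/1066 ≈ -258.04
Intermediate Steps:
j = -6397/1066 (j = -6 + 1/(2*(-822 + (322 - 33))) = -6 + 1/(2*(-822 + 289)) = -6 + (½)/(-533) = -6 + (½)*(-1/533) = -6 - 1/1066 = -6397/1066 ≈ -6.0009)
j*43 = -6397/1066*43 = -275071/1066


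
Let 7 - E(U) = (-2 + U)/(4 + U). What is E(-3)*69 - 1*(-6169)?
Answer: 6997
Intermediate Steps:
E(U) = 7 - (-2 + U)/(4 + U)
E(-3)*69 - 1*(-6169) = (6*(5 - 3)/(4 - 3))*69 - 1*(-6169) = (6*2/1)*69 + 6169 = (6*1*2)*69 + 6169 = 12*69 + 6169 = 828 + 6169 = 6997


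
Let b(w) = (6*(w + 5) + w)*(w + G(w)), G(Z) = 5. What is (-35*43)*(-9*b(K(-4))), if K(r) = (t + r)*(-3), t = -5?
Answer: 94923360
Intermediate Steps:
K(r) = 15 - 3*r (K(r) = (-5 + r)*(-3) = 15 - 3*r)
b(w) = (5 + w)*(30 + 7*w) (b(w) = (6*(w + 5) + w)*(w + 5) = (6*(5 + w) + w)*(5 + w) = ((30 + 6*w) + w)*(5 + w) = (30 + 7*w)*(5 + w) = (5 + w)*(30 + 7*w))
(-35*43)*(-9*b(K(-4))) = (-35*43)*(-9*(150 + 7*(15 - 3*(-4))² + 65*(15 - 3*(-4)))) = -(-13545)*(150 + 7*(15 + 12)² + 65*(15 + 12)) = -(-13545)*(150 + 7*27² + 65*27) = -(-13545)*(150 + 7*729 + 1755) = -(-13545)*(150 + 5103 + 1755) = -(-13545)*7008 = -1505*(-63072) = 94923360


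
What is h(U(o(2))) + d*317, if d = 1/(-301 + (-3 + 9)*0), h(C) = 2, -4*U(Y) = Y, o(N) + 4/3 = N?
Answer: 285/301 ≈ 0.94684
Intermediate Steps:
o(N) = -4/3 + N
U(Y) = -Y/4
d = -1/301 (d = 1/(-301 + 6*0) = 1/(-301 + 0) = 1/(-301) = -1/301 ≈ -0.0033223)
h(U(o(2))) + d*317 = 2 - 1/301*317 = 2 - 317/301 = 285/301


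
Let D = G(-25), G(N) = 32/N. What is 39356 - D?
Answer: 983932/25 ≈ 39357.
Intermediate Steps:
D = -32/25 (D = 32/(-25) = 32*(-1/25) = -32/25 ≈ -1.2800)
39356 - D = 39356 - 1*(-32/25) = 39356 + 32/25 = 983932/25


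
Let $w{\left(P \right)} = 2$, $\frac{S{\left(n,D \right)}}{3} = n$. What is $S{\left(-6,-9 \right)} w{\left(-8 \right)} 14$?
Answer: $-504$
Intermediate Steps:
$S{\left(n,D \right)} = 3 n$
$S{\left(-6,-9 \right)} w{\left(-8 \right)} 14 = 3 \left(-6\right) 2 \cdot 14 = \left(-18\right) 2 \cdot 14 = \left(-36\right) 14 = -504$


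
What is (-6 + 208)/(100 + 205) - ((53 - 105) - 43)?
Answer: 29177/305 ≈ 95.662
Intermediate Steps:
(-6 + 208)/(100 + 205) - ((53 - 105) - 43) = 202/305 - (-52 - 43) = 202*(1/305) - 1*(-95) = 202/305 + 95 = 29177/305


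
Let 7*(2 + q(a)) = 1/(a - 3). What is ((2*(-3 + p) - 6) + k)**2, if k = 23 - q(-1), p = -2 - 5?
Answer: 729/784 ≈ 0.92985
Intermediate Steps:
p = -7
q(a) = -2 + 1/(7*(-3 + a)) (q(a) = -2 + 1/(7*(a - 3)) = -2 + 1/(7*(-3 + a)))
k = 701/28 (k = 23 - (43 - 14*(-1))/(7*(-3 - 1)) = 23 - (43 + 14)/(7*(-4)) = 23 - (-1)*57/(7*4) = 23 - 1*(-57/28) = 23 + 57/28 = 701/28 ≈ 25.036)
((2*(-3 + p) - 6) + k)**2 = ((2*(-3 - 7) - 6) + 701/28)**2 = ((2*(-10) - 6) + 701/28)**2 = ((-20 - 6) + 701/28)**2 = (-26 + 701/28)**2 = (-27/28)**2 = 729/784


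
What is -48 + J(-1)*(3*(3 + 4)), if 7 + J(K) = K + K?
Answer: -237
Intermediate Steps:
J(K) = -7 + 2*K (J(K) = -7 + (K + K) = -7 + 2*K)
-48 + J(-1)*(3*(3 + 4)) = -48 + (-7 + 2*(-1))*(3*(3 + 4)) = -48 + (-7 - 2)*(3*7) = -48 - 9*21 = -48 - 189 = -237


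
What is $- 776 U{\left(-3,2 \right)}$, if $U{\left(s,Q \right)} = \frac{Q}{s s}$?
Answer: $- \frac{1552}{9} \approx -172.44$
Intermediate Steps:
$U{\left(s,Q \right)} = \frac{Q}{s^{2}}$
$- 776 U{\left(-3,2 \right)} = - 776 \cdot \frac{2}{9} = - 776 \cdot 2 \cdot \frac{1}{9} = \left(-776\right) \frac{2}{9} = - \frac{1552}{9}$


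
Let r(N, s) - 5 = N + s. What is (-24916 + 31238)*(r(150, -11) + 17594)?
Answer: 112139636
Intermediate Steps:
r(N, s) = 5 + N + s (r(N, s) = 5 + (N + s) = 5 + N + s)
(-24916 + 31238)*(r(150, -11) + 17594) = (-24916 + 31238)*((5 + 150 - 11) + 17594) = 6322*(144 + 17594) = 6322*17738 = 112139636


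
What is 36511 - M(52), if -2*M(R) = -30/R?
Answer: 1898557/52 ≈ 36511.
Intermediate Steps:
M(R) = 15/R (M(R) = -(-15)/R = 15/R)
36511 - M(52) = 36511 - 15/52 = 1898557/52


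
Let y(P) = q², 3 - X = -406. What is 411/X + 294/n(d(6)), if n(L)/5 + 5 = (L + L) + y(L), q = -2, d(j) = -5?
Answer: -97641/22495 ≈ -4.3406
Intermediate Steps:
X = 409 (X = 3 - 1*(-406) = 3 + 406 = 409)
y(P) = 4 (y(P) = (-2)² = 4)
n(L) = -5 + 10*L (n(L) = -25 + 5*((L + L) + 4) = -25 + 5*(2*L + 4) = -25 + 5*(4 + 2*L) = -25 + (20 + 10*L) = -5 + 10*L)
411/X + 294/n(d(6)) = 411/409 + 294/(-5 + 10*(-5)) = 411*(1/409) + 294/(-5 - 50) = 411/409 + 294/(-55) = 411/409 + 294*(-1/55) = 411/409 - 294/55 = -97641/22495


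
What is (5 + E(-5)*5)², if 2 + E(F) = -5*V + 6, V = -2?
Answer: 5625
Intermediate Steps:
E(F) = 14 (E(F) = -2 + (-5*(-2) + 6) = -2 + (10 + 6) = -2 + 16 = 14)
(5 + E(-5)*5)² = (5 + 14*5)² = (5 + 70)² = 75² = 5625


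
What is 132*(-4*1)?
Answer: -528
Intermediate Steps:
132*(-4*1) = 132*(-4) = -528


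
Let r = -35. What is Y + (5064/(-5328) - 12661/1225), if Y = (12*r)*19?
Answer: -2173230217/271950 ≈ -7991.3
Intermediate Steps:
Y = -7980 (Y = (12*(-35))*19 = -420*19 = -7980)
Y + (5064/(-5328) - 12661/1225) = -7980 + (5064/(-5328) - 12661/1225) = -7980 + (5064*(-1/5328) - 12661*1/1225) = -7980 + (-211/222 - 12661/1225) = -7980 - 3069217/271950 = -2173230217/271950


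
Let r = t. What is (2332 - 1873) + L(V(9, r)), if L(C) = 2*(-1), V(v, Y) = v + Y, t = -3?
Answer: 457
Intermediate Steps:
r = -3
V(v, Y) = Y + v
L(C) = -2
(2332 - 1873) + L(V(9, r)) = (2332 - 1873) - 2 = 459 - 2 = 457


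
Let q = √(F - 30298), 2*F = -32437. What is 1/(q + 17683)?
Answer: 35366/625470011 - 3*I*√20674/625470011 ≈ 5.6543e-5 - 6.8965e-7*I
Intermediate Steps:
F = -32437/2 (F = (½)*(-32437) = -32437/2 ≈ -16219.)
q = 3*I*√20674/2 (q = √(-32437/2 - 30298) = √(-93033/2) = 3*I*√20674/2 ≈ 215.68*I)
1/(q + 17683) = 1/(3*I*√20674/2 + 17683) = 1/(17683 + 3*I*√20674/2)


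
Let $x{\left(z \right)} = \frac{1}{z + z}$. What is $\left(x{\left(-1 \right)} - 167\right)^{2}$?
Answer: $\frac{112225}{4} \approx 28056.0$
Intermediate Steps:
$x{\left(z \right)} = \frac{1}{2 z}$
$\left(x{\left(-1 \right)} - 167\right)^{2} = \left(\frac{1}{2 \left(-1\right)} - 167\right)^{2} = \left(\frac{1}{2} \left(-1\right) - 167\right)^{2} = \left(- \frac{1}{2} - 167\right)^{2} = \left(- \frac{335}{2}\right)^{2} = \frac{112225}{4}$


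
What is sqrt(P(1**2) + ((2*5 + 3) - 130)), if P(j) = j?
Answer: 2*I*sqrt(29) ≈ 10.77*I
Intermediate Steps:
sqrt(P(1**2) + ((2*5 + 3) - 130)) = sqrt(1**2 + ((2*5 + 3) - 130)) = sqrt(1 + ((10 + 3) - 130)) = sqrt(1 + (13 - 130)) = sqrt(1 - 117) = sqrt(-116) = 2*I*sqrt(29)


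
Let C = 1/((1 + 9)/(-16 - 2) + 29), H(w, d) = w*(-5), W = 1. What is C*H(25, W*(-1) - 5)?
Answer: -1125/256 ≈ -4.3945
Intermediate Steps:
H(w, d) = -5*w
C = 9/256 (C = 1/(10/(-18) + 29) = 1/(10*(-1/18) + 29) = 1/(-5/9 + 29) = 1/(256/9) = 9/256 ≈ 0.035156)
C*H(25, W*(-1) - 5) = 9*(-5*25)/256 = (9/256)*(-125) = -1125/256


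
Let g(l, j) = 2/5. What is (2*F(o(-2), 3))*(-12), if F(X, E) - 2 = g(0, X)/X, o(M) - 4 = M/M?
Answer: -1248/25 ≈ -49.920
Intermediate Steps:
o(M) = 5 (o(M) = 4 + M/M = 4 + 1 = 5)
g(l, j) = ⅖ (g(l, j) = 2*(⅕) = ⅖)
F(X, E) = 2 + 2/(5*X)
(2*F(o(-2), 3))*(-12) = (2*(2 + (⅖)/5))*(-12) = (2*(2 + (⅖)*(⅕)))*(-12) = (2*(2 + 2/25))*(-12) = (2*(52/25))*(-12) = (104/25)*(-12) = -1248/25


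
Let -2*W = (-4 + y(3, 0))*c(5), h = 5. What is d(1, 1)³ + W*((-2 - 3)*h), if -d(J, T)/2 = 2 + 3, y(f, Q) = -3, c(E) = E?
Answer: -2875/2 ≈ -1437.5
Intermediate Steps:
d(J, T) = -10 (d(J, T) = -2*(2 + 3) = -2*5 = -10)
W = 35/2 (W = -(-4 - 3)*5/2 = -(-7)*5/2 = -½*(-35) = 35/2 ≈ 17.500)
d(1, 1)³ + W*((-2 - 3)*h) = (-10)³ + 35*((-2 - 3)*5)/2 = -1000 + 35*(-5*5)/2 = -1000 + (35/2)*(-25) = -1000 - 875/2 = -2875/2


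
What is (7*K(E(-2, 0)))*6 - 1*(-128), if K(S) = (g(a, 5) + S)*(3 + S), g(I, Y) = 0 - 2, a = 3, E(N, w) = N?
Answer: -40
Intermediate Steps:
g(I, Y) = -2
K(S) = (-2 + S)*(3 + S)
(7*K(E(-2, 0)))*6 - 1*(-128) = (7*(-6 - 2 + (-2)²))*6 - 1*(-128) = (7*(-6 - 2 + 4))*6 + 128 = (7*(-4))*6 + 128 = -28*6 + 128 = -168 + 128 = -40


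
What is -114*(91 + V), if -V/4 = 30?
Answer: 3306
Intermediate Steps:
V = -120 (V = -4*30 = -120)
-114*(91 + V) = -114*(91 - 120) = -114*(-29) = 3306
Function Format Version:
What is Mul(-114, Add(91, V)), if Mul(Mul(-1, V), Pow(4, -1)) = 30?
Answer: 3306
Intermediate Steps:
V = -120 (V = Mul(-4, 30) = -120)
Mul(-114, Add(91, V)) = Mul(-114, Add(91, -120)) = Mul(-114, -29) = 3306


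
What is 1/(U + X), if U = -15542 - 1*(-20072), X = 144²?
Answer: 1/25266 ≈ 3.9579e-5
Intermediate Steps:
X = 20736
U = 4530 (U = -15542 + 20072 = 4530)
1/(U + X) = 1/(4530 + 20736) = 1/25266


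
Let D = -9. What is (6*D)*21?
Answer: -1134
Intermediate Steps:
(6*D)*21 = (6*(-9))*21 = -54*21 = -1134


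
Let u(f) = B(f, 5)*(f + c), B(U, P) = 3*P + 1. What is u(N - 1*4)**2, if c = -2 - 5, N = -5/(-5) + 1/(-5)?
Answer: 665856/25 ≈ 26634.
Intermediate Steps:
N = 4/5 (N = -5*(-1/5) + 1*(-1/5) = 1 - 1/5 = 4/5 ≈ 0.80000)
B(U, P) = 1 + 3*P
c = -7
u(f) = -112 + 16*f (u(f) = (1 + 3*5)*(f - 7) = (1 + 15)*(-7 + f) = 16*(-7 + f) = -112 + 16*f)
u(N - 1*4)**2 = (-112 + 16*(4/5 - 1*4))**2 = (-112 + 16*(4/5 - 4))**2 = (-112 + 16*(-16/5))**2 = (-112 - 256/5)**2 = (-816/5)**2 = 665856/25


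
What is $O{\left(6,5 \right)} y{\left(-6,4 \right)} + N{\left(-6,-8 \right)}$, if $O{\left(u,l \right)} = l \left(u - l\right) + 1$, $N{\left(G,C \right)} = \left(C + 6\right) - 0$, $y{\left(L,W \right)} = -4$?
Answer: $-26$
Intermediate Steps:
$N{\left(G,C \right)} = 6 + C$ ($N{\left(G,C \right)} = \left(6 + C\right) + 0 = 6 + C$)
$O{\left(u,l \right)} = 1 + l \left(u - l\right)$
$O{\left(6,5 \right)} y{\left(-6,4 \right)} + N{\left(-6,-8 \right)} = \left(1 - 5^{2} + 5 \cdot 6\right) \left(-4\right) + \left(6 - 8\right) = \left(1 - 25 + 30\right) \left(-4\right) - 2 = 6 \left(-4\right) - 2 = -24 - 2 = -26$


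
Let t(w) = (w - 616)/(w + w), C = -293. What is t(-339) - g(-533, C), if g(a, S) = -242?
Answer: 165031/678 ≈ 243.41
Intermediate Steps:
t(w) = (-616 + w)/(2*w) (t(w) = (-616 + w)/((2*w)) = (-616 + w)*(1/(2*w)) = (-616 + w)/(2*w))
t(-339) - g(-533, C) = (½)*(-616 - 339)/(-339) - 1*(-242) = (½)*(-1/339)*(-955) + 242 = 955/678 + 242 = 165031/678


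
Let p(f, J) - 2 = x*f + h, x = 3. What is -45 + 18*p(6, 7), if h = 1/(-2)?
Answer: 306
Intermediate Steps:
h = -1/2 ≈ -0.50000
p(f, J) = 3/2 + 3*f (p(f, J) = 2 + (3*f - 1/2) = 2 + (-1/2 + 3*f) = 3/2 + 3*f)
-45 + 18*p(6, 7) = -45 + 18*(3/2 + 3*6) = -45 + 18*(3/2 + 18) = -45 + 18*(39/2) = -45 + 351 = 306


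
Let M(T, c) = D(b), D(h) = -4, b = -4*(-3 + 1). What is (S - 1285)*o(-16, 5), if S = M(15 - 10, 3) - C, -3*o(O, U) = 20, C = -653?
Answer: 4240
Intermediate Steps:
o(O, U) = -20/3 (o(O, U) = -⅓*20 = -20/3)
b = 8 (b = -4*(-2) = 8)
M(T, c) = -4
S = 649 (S = -4 - 1*(-653) = -4 + 653 = 649)
(S - 1285)*o(-16, 5) = (649 - 1285)*(-20/3) = -636*(-20/3) = 4240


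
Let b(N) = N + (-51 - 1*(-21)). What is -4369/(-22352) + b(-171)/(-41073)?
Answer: 61313563/306021232 ≈ 0.20036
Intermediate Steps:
b(N) = -30 + N (b(N) = N + (-51 + 21) = N - 30 = -30 + N)
-4369/(-22352) + b(-171)/(-41073) = -4369/(-22352) + (-30 - 171)/(-41073) = -4369*(-1/22352) - 201*(-1/41073) = 4369/22352 + 67/13691 = 61313563/306021232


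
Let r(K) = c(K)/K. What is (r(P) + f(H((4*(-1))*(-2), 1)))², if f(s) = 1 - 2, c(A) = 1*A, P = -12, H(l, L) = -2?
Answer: 0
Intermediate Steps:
c(A) = A
f(s) = -1
r(K) = 1 (r(K) = K/K = 1)
(r(P) + f(H((4*(-1))*(-2), 1)))² = (1 - 1)² = 0² = 0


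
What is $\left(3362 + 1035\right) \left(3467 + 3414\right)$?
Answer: $30255757$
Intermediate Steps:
$\left(3362 + 1035\right) \left(3467 + 3414\right) = 4397 \cdot 6881 = 30255757$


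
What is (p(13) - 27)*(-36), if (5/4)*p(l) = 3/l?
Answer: 62748/65 ≈ 965.35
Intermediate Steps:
p(l) = 12/(5*l) (p(l) = 4*(3/l)/5 = 12/(5*l))
(p(13) - 27)*(-36) = ((12/5)/13 - 27)*(-36) = ((12/5)*(1/13) - 27)*(-36) = (12/65 - 27)*(-36) = -1743/65*(-36) = 62748/65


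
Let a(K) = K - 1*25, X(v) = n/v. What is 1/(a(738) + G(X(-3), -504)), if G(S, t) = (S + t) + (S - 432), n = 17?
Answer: -3/703 ≈ -0.0042674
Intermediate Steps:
X(v) = 17/v
a(K) = -25 + K (a(K) = K - 25 = -25 + K)
G(S, t) = -432 + t + 2*S (G(S, t) = (S + t) + (-432 + S) = -432 + t + 2*S)
1/(a(738) + G(X(-3), -504)) = 1/((-25 + 738) + (-432 - 504 + 2*(17/(-3)))) = 1/(713 + (-432 - 504 + 2*(17*(-1/3)))) = 1/(713 + (-432 - 504 + 2*(-17/3))) = 1/(713 + (-432 - 504 - 34/3)) = 1/(713 - 2842/3) = 1/(-703/3) = -3/703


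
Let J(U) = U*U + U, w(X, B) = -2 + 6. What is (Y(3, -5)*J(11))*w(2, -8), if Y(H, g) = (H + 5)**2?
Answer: 33792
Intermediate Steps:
w(X, B) = 4
Y(H, g) = (5 + H)**2
J(U) = U + U**2 (J(U) = U**2 + U = U + U**2)
(Y(3, -5)*J(11))*w(2, -8) = ((5 + 3)**2*(11*(1 + 11)))*4 = (8**2*(11*12))*4 = (64*132)*4 = 8448*4 = 33792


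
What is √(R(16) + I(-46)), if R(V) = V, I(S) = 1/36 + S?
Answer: I*√1079/6 ≈ 5.4747*I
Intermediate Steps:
I(S) = 1/36 + S (I(S) = 1*(1/36) + S = 1/36 + S)
√(R(16) + I(-46)) = √(16 + (1/36 - 46)) = √(16 - 1655/36) = √(-1079/36) = I*√1079/6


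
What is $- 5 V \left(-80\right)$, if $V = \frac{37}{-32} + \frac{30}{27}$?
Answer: $- \frac{325}{18} \approx -18.056$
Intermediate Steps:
$V = - \frac{13}{288}$ ($V = 37 \left(- \frac{1}{32}\right) + 30 \cdot \frac{1}{27} = - \frac{37}{32} + \frac{10}{9} = - \frac{13}{288} \approx -0.045139$)
$- 5 V \left(-80\right) = \left(-5\right) \left(- \frac{13}{288}\right) \left(-80\right) = \frac{65}{288} \left(-80\right) = - \frac{325}{18}$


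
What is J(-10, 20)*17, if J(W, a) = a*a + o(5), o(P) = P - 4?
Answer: 6817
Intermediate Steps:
o(P) = -4 + P
J(W, a) = 1 + a² (J(W, a) = a*a + (-4 + 5) = a² + 1 = 1 + a²)
J(-10, 20)*17 = (1 + 20²)*17 = (1 + 400)*17 = 401*17 = 6817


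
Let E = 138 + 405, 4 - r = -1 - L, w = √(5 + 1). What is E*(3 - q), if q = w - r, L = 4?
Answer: 6516 - 543*√6 ≈ 5185.9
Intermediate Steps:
w = √6 ≈ 2.4495
r = 9 (r = 4 - (-1 - 1*4) = 4 - (-1 - 4) = 4 - 1*(-5) = 4 + 5 = 9)
q = -9 + √6 (q = √6 - 1*9 = √6 - 9 = -9 + √6 ≈ -6.5505)
E = 543
E*(3 - q) = 543*(3 - (-9 + √6)) = 543*(3 + (9 - √6)) = 543*(12 - √6) = 6516 - 543*√6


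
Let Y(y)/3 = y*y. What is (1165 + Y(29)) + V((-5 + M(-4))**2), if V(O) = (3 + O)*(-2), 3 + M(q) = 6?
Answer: 3674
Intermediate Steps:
M(q) = 3 (M(q) = -3 + 6 = 3)
V(O) = -6 - 2*O
Y(y) = 3*y**2 (Y(y) = 3*(y*y) = 3*y**2)
(1165 + Y(29)) + V((-5 + M(-4))**2) = (1165 + 3*29**2) + (-6 - 2*(-5 + 3)**2) = (1165 + 3*841) + (-6 - 2*(-2)**2) = (1165 + 2523) + (-6 - 2*4) = 3688 + (-6 - 8) = 3688 - 14 = 3674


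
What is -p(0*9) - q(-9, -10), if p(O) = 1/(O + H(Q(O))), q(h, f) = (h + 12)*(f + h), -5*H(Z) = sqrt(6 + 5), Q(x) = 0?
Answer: 57 + 5*sqrt(11)/11 ≈ 58.508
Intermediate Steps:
H(Z) = -sqrt(11)/5 (H(Z) = -sqrt(6 + 5)/5 = -sqrt(11)/5)
q(h, f) = (12 + h)*(f + h)
p(O) = 1/(O - sqrt(11)/5)
-p(0*9) - q(-9, -10) = -5/(-sqrt(11) + 5*(0*9)) - ((-9)**2 + 12*(-10) + 12*(-9) - 10*(-9)) = -5/(-sqrt(11) + 5*0) - (81 - 120 - 108 + 90) = -5/(-sqrt(11) + 0) - 1*(-57) = -5/((-sqrt(11))) + 57 = -5*(-sqrt(11)/11) + 57 = -(-5)*sqrt(11)/11 + 57 = 5*sqrt(11)/11 + 57 = 57 + 5*sqrt(11)/11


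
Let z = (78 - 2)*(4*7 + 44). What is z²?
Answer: 29942784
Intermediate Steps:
z = 5472 (z = 76*(28 + 44) = 76*72 = 5472)
z² = 5472² = 29942784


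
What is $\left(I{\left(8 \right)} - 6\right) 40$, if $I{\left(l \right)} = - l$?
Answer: $-560$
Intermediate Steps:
$\left(I{\left(8 \right)} - 6\right) 40 = \left(\left(-1\right) 8 - 6\right) 40 = \left(-8 - 6\right) 40 = \left(-14\right) 40 = -560$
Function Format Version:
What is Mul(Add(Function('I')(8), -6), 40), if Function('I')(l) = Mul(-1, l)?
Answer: -560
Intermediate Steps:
Mul(Add(Function('I')(8), -6), 40) = Mul(Add(Mul(-1, 8), -6), 40) = Mul(Add(-8, -6), 40) = Mul(-14, 40) = -560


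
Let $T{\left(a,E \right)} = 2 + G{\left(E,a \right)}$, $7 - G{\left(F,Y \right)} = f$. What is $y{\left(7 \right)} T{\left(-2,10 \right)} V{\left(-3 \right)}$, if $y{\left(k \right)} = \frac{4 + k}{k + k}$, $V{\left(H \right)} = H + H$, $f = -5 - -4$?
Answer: $- \frac{330}{7} \approx -47.143$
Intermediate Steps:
$f = -1$ ($f = -5 + 4 = -1$)
$G{\left(F,Y \right)} = 8$ ($G{\left(F,Y \right)} = 7 - -1 = 7 + 1 = 8$)
$V{\left(H \right)} = 2 H$
$y{\left(k \right)} = \frac{4 + k}{2 k}$
$T{\left(a,E \right)} = 10$ ($T{\left(a,E \right)} = 2 + 8 = 10$)
$y{\left(7 \right)} T{\left(-2,10 \right)} V{\left(-3 \right)} = \frac{4 + 7}{2 \cdot 7} \cdot 10 \cdot 2 \left(-3\right) = \frac{1}{2} \cdot \frac{1}{7} \cdot 11 \cdot 10 \left(-6\right) = \frac{11}{14} \cdot 10 \left(-6\right) = \frac{55}{7} \left(-6\right) = - \frac{330}{7}$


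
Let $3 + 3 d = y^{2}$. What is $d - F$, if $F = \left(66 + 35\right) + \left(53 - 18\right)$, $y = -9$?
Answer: $-110$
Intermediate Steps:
$F = 136$ ($F = 101 + 35 = 136$)
$d = 26$ ($d = -1 + \frac{\left(-9\right)^{2}}{3} = -1 + \frac{1}{3} \cdot 81 = -1 + 27 = 26$)
$d - F = 26 - 136 = -110$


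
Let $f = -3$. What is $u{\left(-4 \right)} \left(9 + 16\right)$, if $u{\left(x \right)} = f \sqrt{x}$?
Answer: $- 150 i \approx - 150.0 i$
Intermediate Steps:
$u{\left(x \right)} = - 3 \sqrt{x}$
$u{\left(-4 \right)} \left(9 + 16\right) = - 3 \sqrt{-4} \left(9 + 16\right) = - 3 \cdot 2 i 25 = - 6 i 25 = - 150 i$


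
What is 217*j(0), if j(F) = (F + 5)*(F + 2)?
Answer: 2170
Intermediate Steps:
j(F) = (2 + F)*(5 + F) (j(F) = (5 + F)*(2 + F) = (2 + F)*(5 + F))
217*j(0) = 217*(10 + 0² + 7*0) = 217*(10 + 0 + 0) = 217*10 = 2170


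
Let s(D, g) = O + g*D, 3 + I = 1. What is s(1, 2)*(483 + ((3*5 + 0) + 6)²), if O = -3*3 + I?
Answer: -8316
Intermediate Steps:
I = -2 (I = -3 + 1 = -2)
O = -11 (O = -3*3 - 2 = -9 - 2 = -11)
s(D, g) = -11 + D*g (s(D, g) = -11 + g*D = -11 + D*g)
s(1, 2)*(483 + ((3*5 + 0) + 6)²) = (-11 + 1*2)*(483 + ((3*5 + 0) + 6)²) = (-11 + 2)*(483 + ((15 + 0) + 6)²) = -9*(483 + (15 + 6)²) = -9*(483 + 21²) = -9*(483 + 441) = -9*924 = -8316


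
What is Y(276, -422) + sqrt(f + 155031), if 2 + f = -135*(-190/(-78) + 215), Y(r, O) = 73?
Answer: 73 + sqrt(21239101)/13 ≈ 427.51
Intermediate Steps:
f = -381626/13 (f = -2 - 135*(-190/(-78) + 215) = -2 - 135*(-190*(-1/78) + 215) = -2 - 135*(95/39 + 215) = -2 - 135*8480/39 = -2 - 381600/13 = -381626/13 ≈ -29356.)
Y(276, -422) + sqrt(f + 155031) = 73 + sqrt(-381626/13 + 155031) = 73 + sqrt(1633777/13) = 73 + sqrt(21239101)/13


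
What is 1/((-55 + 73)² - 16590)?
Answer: -1/16266 ≈ -6.1478e-5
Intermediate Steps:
1/((-55 + 73)² - 16590) = 1/(18² - 16590) = 1/(324 - 16590) = 1/(-16266) = -1/16266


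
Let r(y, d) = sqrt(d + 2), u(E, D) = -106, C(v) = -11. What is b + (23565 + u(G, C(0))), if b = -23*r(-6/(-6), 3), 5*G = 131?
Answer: 23459 - 23*sqrt(5) ≈ 23408.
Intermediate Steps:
G = 131/5 (G = (1/5)*131 = 131/5 ≈ 26.200)
r(y, d) = sqrt(2 + d)
b = -23*sqrt(5) (b = -23*sqrt(2 + 3) = -23*sqrt(5) ≈ -51.430)
b + (23565 + u(G, C(0))) = -23*sqrt(5) + (23565 - 106) = -23*sqrt(5) + 23459 = 23459 - 23*sqrt(5)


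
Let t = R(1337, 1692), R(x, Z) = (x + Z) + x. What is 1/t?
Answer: 1/4366 ≈ 0.00022904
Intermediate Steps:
R(x, Z) = Z + 2*x (R(x, Z) = (Z + x) + x = Z + 2*x)
t = 4366 (t = 1692 + 2*1337 = 1692 + 2674 = 4366)
1/t = 1/4366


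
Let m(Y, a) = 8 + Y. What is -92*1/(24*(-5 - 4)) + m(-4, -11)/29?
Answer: 883/1566 ≈ 0.56386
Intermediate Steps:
-92*1/(24*(-5 - 4)) + m(-4, -11)/29 = -92*1/(24*(-5 - 4)) + (8 - 4)/29 = -92/(-9*4*6) + 4*(1/29) = -92/((-36*6)) + 4/29 = -92/(-216) + 4/29 = -92*(-1/216) + 4/29 = 23/54 + 4/29 = 883/1566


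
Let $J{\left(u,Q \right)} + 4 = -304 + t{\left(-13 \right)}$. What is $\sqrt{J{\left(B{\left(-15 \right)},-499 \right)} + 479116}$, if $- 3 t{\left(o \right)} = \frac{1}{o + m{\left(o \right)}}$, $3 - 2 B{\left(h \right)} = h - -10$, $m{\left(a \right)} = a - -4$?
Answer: $\frac{\sqrt{2085687714}}{66} \approx 691.96$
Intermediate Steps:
$m{\left(a \right)} = 4 + a$ ($m{\left(a \right)} = a + 4 = 4 + a$)
$B{\left(h \right)} = - \frac{7}{2} - \frac{h}{2}$ ($B{\left(h \right)} = \frac{3}{2} - \frac{h - -10}{2} = \frac{3}{2} - \frac{h + 10}{2} = \frac{3}{2} - \frac{10 + h}{2} = \frac{3}{2} - \left(5 + \frac{h}{2}\right) = - \frac{7}{2} - \frac{h}{2}$)
$t{\left(o \right)} = - \frac{1}{3 \left(4 + 2 o\right)}$ ($t{\left(o \right)} = - \frac{1}{3 \left(o + \left(4 + o\right)\right)} = - \frac{1}{3 \left(4 + 2 o\right)}$)
$J{\left(u,Q \right)} = - \frac{20327}{66}$ ($J{\left(u,Q \right)} = -4 - \left(304 + \frac{1}{12 + 6 \left(-13\right)}\right) = -4 - \left(304 + \frac{1}{12 - 78}\right) = -4 - \frac{20063}{66} = - \frac{20327}{66}$)
$\sqrt{J{\left(B{\left(-15 \right)},-499 \right)} + 479116} = \sqrt{- \frac{20327}{66} + 479116} = \sqrt{\frac{31601329}{66}} = \frac{\sqrt{2085687714}}{66}$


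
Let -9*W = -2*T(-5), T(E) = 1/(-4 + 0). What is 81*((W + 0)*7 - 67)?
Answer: -10917/2 ≈ -5458.5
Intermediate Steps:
T(E) = -¼ (T(E) = 1/(-4) = -¼)
W = -1/18 (W = -(-2)*(-1)/(9*4) = -⅑*½ = -1/18 ≈ -0.055556)
81*((W + 0)*7 - 67) = 81*((-1/18 + 0)*7 - 67) = 81*(-1/18*7 - 67) = 81*(-7/18 - 67) = 81*(-1213/18) = -10917/2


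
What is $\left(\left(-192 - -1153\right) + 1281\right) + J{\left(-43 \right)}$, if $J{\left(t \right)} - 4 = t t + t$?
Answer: $4052$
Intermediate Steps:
$J{\left(t \right)} = 4 + t + t^{2}$ ($J{\left(t \right)} = 4 + \left(t t + t\right) = 4 + \left(t^{2} + t\right) = 4 + \left(t + t^{2}\right) = 4 + t + t^{2}$)
$\left(\left(-192 - -1153\right) + 1281\right) + J{\left(-43 \right)} = \left(\left(-192 - -1153\right) + 1281\right) + \left(4 - 43 + \left(-43\right)^{2}\right) = \left(\left(-192 + 1153\right) + 1281\right) + \left(4 - 43 + 1849\right) = \left(961 + 1281\right) + 1810 = 2242 + 1810 = 4052$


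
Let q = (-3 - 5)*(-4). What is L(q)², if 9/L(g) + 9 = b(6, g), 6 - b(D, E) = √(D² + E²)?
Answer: 86589/1104601 - 972*√265/1104601 ≈ 0.064065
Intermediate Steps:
b(D, E) = 6 - √(D² + E²)
q = 32 (q = -8*(-4) = 32)
L(g) = 9/(-3 - √(36 + g²)) (L(g) = 9/(-9 + (6 - √(6² + g²))) = 9/(-9 + (6 - √(36 + g²))) = 9/(-3 - √(36 + g²)))
L(q)² = (-9/(3 + √(36 + 32²)))² = (-9/(3 + √(36 + 1024)))² = (-9/(3 + √1060))² = (-9/(3 + 2*√265))² = 81/(3 + 2*√265)²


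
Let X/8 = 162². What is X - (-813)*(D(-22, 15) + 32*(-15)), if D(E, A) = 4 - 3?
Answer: -179475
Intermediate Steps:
D(E, A) = 1
X = 209952 (X = 8*162² = 8*26244 = 209952)
X - (-813)*(D(-22, 15) + 32*(-15)) = 209952 - (-813)*(1 + 32*(-15)) = 209952 - (-813)*(1 - 480) = 209952 - (-813)*(-479) = 209952 - 1*389427 = 209952 - 389427 = -179475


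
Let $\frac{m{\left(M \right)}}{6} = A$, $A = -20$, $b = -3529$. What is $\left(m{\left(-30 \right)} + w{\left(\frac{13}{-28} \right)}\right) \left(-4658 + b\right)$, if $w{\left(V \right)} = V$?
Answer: $\frac{27614751}{28} \approx 9.8624 \cdot 10^{5}$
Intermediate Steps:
$m{\left(M \right)} = -120$ ($m{\left(M \right)} = 6 \left(-20\right) = -120$)
$\left(m{\left(-30 \right)} + w{\left(\frac{13}{-28} \right)}\right) \left(-4658 + b\right) = \left(-120 + \frac{13}{-28}\right) \left(-4658 - 3529\right) = \left(-120 + 13 \left(- \frac{1}{28}\right)\right) \left(-8187\right) = \left(-120 - \frac{13}{28}\right) \left(-8187\right) = \left(- \frac{3373}{28}\right) \left(-8187\right) = \frac{27614751}{28}$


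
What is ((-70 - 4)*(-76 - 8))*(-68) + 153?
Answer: -422535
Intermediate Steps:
((-70 - 4)*(-76 - 8))*(-68) + 153 = -74*(-84)*(-68) + 153 = 6216*(-68) + 153 = -422688 + 153 = -422535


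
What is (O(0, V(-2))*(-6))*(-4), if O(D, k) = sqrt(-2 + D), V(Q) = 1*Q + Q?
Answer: 24*I*sqrt(2) ≈ 33.941*I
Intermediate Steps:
V(Q) = 2*Q (V(Q) = Q + Q = 2*Q)
(O(0, V(-2))*(-6))*(-4) = (sqrt(-2 + 0)*(-6))*(-4) = (sqrt(-2)*(-6))*(-4) = ((I*sqrt(2))*(-6))*(-4) = -6*I*sqrt(2)*(-4) = 24*I*sqrt(2)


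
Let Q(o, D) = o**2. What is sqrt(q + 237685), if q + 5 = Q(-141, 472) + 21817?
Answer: 3*sqrt(31042) ≈ 528.56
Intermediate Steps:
q = 41693 (q = -5 + ((-141)**2 + 21817) = -5 + (19881 + 21817) = -5 + 41698 = 41693)
sqrt(q + 237685) = sqrt(41693 + 237685) = sqrt(279378) = 3*sqrt(31042)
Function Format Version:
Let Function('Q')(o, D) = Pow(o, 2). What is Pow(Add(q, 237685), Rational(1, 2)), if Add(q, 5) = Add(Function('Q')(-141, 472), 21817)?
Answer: Mul(3, Pow(31042, Rational(1, 2))) ≈ 528.56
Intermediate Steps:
q = 41693 (q = Add(-5, Add(Pow(-141, 2), 21817)) = Add(-5, Add(19881, 21817)) = Add(-5, 41698) = 41693)
Pow(Add(q, 237685), Rational(1, 2)) = Pow(Add(41693, 237685), Rational(1, 2)) = Pow(279378, Rational(1, 2)) = Mul(3, Pow(31042, Rational(1, 2)))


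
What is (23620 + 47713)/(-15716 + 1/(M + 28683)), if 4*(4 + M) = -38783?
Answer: -5416528689/1193363024 ≈ -4.5389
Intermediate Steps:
M = -38799/4 (M = -4 + (¼)*(-38783) = -4 - 38783/4 = -38799/4 ≈ -9699.8)
(23620 + 47713)/(-15716 + 1/(M + 28683)) = (23620 + 47713)/(-15716 + 1/(-38799/4 + 28683)) = 71333/(-15716 + 1/(75933/4)) = 71333/(-15716 + 4/75933) = 71333/(-1193363024/75933) = 71333*(-75933/1193363024) = -5416528689/1193363024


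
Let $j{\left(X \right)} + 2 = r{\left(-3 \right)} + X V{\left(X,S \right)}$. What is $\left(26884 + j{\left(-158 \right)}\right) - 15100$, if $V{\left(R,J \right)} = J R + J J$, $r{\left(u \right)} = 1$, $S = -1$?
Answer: $-13339$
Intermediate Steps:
$V{\left(R,J \right)} = J^{2} + J R$ ($V{\left(R,J \right)} = J R + J^{2} = J^{2} + J R$)
$j{\left(X \right)} = -1 + X \left(1 - X\right)$ ($j{\left(X \right)} = -2 + \left(1 + X \left(- (-1 + X)\right)\right) = -2 + \left(1 + X \left(1 - X\right)\right) = -1 + X \left(1 - X\right)$)
$\left(26884 + j{\left(-158 \right)}\right) - 15100 = \left(26884 - 25123\right) - 15100 = 1761 - 15100 = -13339$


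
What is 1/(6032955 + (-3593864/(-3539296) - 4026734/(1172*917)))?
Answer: 118867698572/717123151769951331 ≈ 1.6576e-7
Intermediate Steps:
1/(6032955 + (-3593864/(-3539296) - 4026734/(1172*917))) = 1/(6032955 + (-3593864*(-1/3539296) - 4026734/1074724)) = 1/(6032955 + (449233/442412 - 4026734*1/1074724)) = 1/(6032955 + (449233/442412 - 2013367/537362)) = 1/(6032955 - 324668488929/118867698572) = 1/(717123151769951331/118867698572) = 118867698572/717123151769951331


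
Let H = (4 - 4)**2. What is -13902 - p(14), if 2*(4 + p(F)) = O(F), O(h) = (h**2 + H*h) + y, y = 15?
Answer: -28007/2 ≈ -14004.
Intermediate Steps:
H = 0 (H = 0**2 = 0)
O(h) = 15 + h**2 (O(h) = (h**2 + 0*h) + 15 = (h**2 + 0) + 15 = h**2 + 15 = 15 + h**2)
p(F) = 7/2 + F**2/2 (p(F) = -4 + (15 + F**2)/2 = -4 + (15/2 + F**2/2) = 7/2 + F**2/2)
-13902 - p(14) = -13902 - (7/2 + (1/2)*14**2) = -13902 - (7/2 + (1/2)*196) = -13902 - (7/2 + 98) = -13902 - 1*203/2 = -13902 - 203/2 = -28007/2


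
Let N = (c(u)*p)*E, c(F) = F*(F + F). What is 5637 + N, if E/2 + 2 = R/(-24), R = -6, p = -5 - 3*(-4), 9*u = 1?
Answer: 456548/81 ≈ 5636.4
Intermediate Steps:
u = ⅑ (u = (⅑)*1 = ⅑ ≈ 0.11111)
p = 7 (p = -5 + 12 = 7)
E = -7/2 (E = -4 + 2*(-6/(-24)) = -4 + 2*(-6*(-1/24)) = -4 + 2*(¼) = -4 + ½ = -7/2 ≈ -3.5000)
c(F) = 2*F² (c(F) = F*(2*F) = 2*F²)
N = -49/81 (N = ((2*(⅑)²)*7)*(-7/2) = ((2*(1/81))*7)*(-7/2) = ((2/81)*7)*(-7/2) = (14/81)*(-7/2) = -49/81 ≈ -0.60494)
5637 + N = 5637 - 49/81 = 456548/81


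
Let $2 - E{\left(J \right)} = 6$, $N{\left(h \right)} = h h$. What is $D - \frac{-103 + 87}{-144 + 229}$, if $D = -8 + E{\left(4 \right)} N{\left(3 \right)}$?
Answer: $- \frac{3724}{85} \approx -43.812$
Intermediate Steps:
$N{\left(h \right)} = h^{2}$
$E{\left(J \right)} = -4$ ($E{\left(J \right)} = 2 - 6 = -4$)
$D = -44$ ($D = -8 - 4 \cdot 3^{2} = -8 - 36 = -44$)
$D - \frac{-103 + 87}{-144 + 229} = -44 - \frac{-103 + 87}{-144 + 229} = -44 - - \frac{16}{85} = -44 + \frac{16}{85} = - \frac{3724}{85}$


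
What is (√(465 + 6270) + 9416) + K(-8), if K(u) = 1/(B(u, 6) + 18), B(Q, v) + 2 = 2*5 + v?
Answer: 301313/32 + √6735 ≈ 9498.1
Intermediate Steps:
B(Q, v) = 8 + v (B(Q, v) = -2 + (2*5 + v) = -2 + (10 + v) = 8 + v)
K(u) = 1/32 (K(u) = 1/((8 + 6) + 18) = 1/(14 + 18) = 1/32)
(√(465 + 6270) + 9416) + K(-8) = (√(465 + 6270) + 9416) + 1/32 = (√6735 + 9416) + 1/32 = (9416 + √6735) + 1/32 = 301313/32 + √6735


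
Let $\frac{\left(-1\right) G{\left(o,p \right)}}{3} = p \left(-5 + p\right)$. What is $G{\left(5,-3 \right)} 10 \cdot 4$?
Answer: $-2880$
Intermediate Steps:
$G{\left(o,p \right)} = - 3 p \left(-5 + p\right)$
$G{\left(5,-3 \right)} 10 \cdot 4 = 3 \left(-3\right) \left(5 - -3\right) 10 \cdot 4 = 3 \left(-3\right) \left(5 + 3\right) 10 \cdot 4 = 3 \left(-3\right) 8 \cdot 10 \cdot 4 = \left(-72\right) 10 \cdot 4 = \left(-720\right) 4 = -2880$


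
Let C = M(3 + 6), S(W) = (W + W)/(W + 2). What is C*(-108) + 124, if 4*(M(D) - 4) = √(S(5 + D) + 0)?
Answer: -308 - 27*√7/2 ≈ -343.72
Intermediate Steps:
S(W) = 2*W/(2 + W) (S(W) = (2*W)/(2 + W) = 2*W/(2 + W))
M(D) = 4 + √2*√((5 + D)/(7 + D))/4 (M(D) = 4 + √(2*(5 + D)/(2 + (5 + D)) + 0)/4 = 4 + √(2*(5 + D)/(7 + D) + 0)/4 = 4 + √(2*(5 + D)/(7 + D))/4 = 4 + (√2*√((5 + D)/(7 + D)))/4 = 4 + √2*√((5 + D)/(7 + D))/4)
C = 4 + √7/8 (C = 4 + √2*√((5 + (3 + 6))/(7 + (3 + 6)))/4 = 4 + √2*√((5 + 9)/(7 + 9))/4 = 4 + √2*√(14/16)/4 = 4 + √2*√((1/16)*14)/4 = 4 + √2*√(7/8)/4 = 4 + √2*(√14/4)/4 = 4 + √7/8 ≈ 4.3307)
C*(-108) + 124 = (4 + √7/8)*(-108) + 124 = (-432 - 27*√7/2) + 124 = -308 - 27*√7/2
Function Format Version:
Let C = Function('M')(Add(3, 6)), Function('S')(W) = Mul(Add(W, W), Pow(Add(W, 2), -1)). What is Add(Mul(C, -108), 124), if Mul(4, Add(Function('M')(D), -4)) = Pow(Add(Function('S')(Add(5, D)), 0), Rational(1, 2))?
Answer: Add(-308, Mul(Rational(-27, 2), Pow(7, Rational(1, 2)))) ≈ -343.72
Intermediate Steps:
Function('S')(W) = Mul(2, W, Pow(Add(2, W), -1)) (Function('S')(W) = Mul(Mul(2, W), Pow(Add(2, W), -1)) = Mul(2, W, Pow(Add(2, W), -1)))
Function('M')(D) = Add(4, Mul(Rational(1, 4), Pow(2, Rational(1, 2)), Pow(Mul(Pow(Add(7, D), -1), Add(5, D)), Rational(1, 2)))) (Function('M')(D) = Add(4, Mul(Rational(1, 4), Pow(Add(Mul(2, Add(5, D), Pow(Add(2, Add(5, D)), -1)), 0), Rational(1, 2)))) = Add(4, Mul(Rational(1, 4), Pow(Add(Mul(2, Add(5, D), Pow(Add(7, D), -1)), 0), Rational(1, 2)))) = Add(4, Mul(Rational(1, 4), Pow(Add(Mul(2, Pow(Add(7, D), -1), Add(5, D)), 0), Rational(1, 2)))) = Add(4, Mul(Rational(1, 4), Pow(Mul(2, Pow(Add(7, D), -1), Add(5, D)), Rational(1, 2)))) = Add(4, Mul(Rational(1, 4), Mul(Pow(2, Rational(1, 2)), Pow(Mul(Pow(Add(7, D), -1), Add(5, D)), Rational(1, 2))))) = Add(4, Mul(Rational(1, 4), Pow(2, Rational(1, 2)), Pow(Mul(Pow(Add(7, D), -1), Add(5, D)), Rational(1, 2)))))
C = Add(4, Mul(Rational(1, 8), Pow(7, Rational(1, 2)))) (C = Add(4, Mul(Rational(1, 4), Pow(2, Rational(1, 2)), Pow(Mul(Pow(Add(7, Add(3, 6)), -1), Add(5, Add(3, 6))), Rational(1, 2)))) = Add(4, Mul(Rational(1, 4), Pow(2, Rational(1, 2)), Pow(Mul(Pow(Add(7, 9), -1), Add(5, 9)), Rational(1, 2)))) = Add(4, Mul(Rational(1, 4), Pow(2, Rational(1, 2)), Pow(Mul(Pow(16, -1), 14), Rational(1, 2)))) = Add(4, Mul(Rational(1, 4), Pow(2, Rational(1, 2)), Pow(Mul(Rational(1, 16), 14), Rational(1, 2)))) = Add(4, Mul(Rational(1, 4), Pow(2, Rational(1, 2)), Pow(Rational(7, 8), Rational(1, 2)))) = Add(4, Mul(Rational(1, 4), Pow(2, Rational(1, 2)), Mul(Rational(1, 4), Pow(14, Rational(1, 2))))) = Add(4, Mul(Rational(1, 8), Pow(7, Rational(1, 2)))) ≈ 4.3307)
Add(Mul(C, -108), 124) = Add(Mul(Add(4, Mul(Rational(1, 8), Pow(7, Rational(1, 2)))), -108), 124) = Add(Add(-432, Mul(Rational(-27, 2), Pow(7, Rational(1, 2)))), 124) = Add(-308, Mul(Rational(-27, 2), Pow(7, Rational(1, 2))))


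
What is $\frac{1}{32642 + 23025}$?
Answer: $\frac{1}{55667} \approx 1.7964 \cdot 10^{-5}$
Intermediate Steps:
$\frac{1}{32642 + 23025} = \frac{1}{55667}$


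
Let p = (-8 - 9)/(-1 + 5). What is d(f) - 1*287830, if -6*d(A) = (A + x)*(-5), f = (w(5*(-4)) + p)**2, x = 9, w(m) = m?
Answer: -27583915/96 ≈ -2.8733e+5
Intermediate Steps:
p = -17/4 ≈ -4.2500
f = 9409/16 (f = (5*(-4) - 17/4)**2 = (-20 - 17/4)**2 = (-97/4)**2 = 9409/16 ≈ 588.06)
d(A) = 15/2 + 5*A/6 (d(A) = -(A + 9)*(-5)/6 = -(9 + A)*(-5)/6 = -(-45 - 5*A)/6 = 15/2 + 5*A/6)
d(f) - 1*287830 = (15/2 + (5/6)*(9409/16)) - 1*287830 = (15/2 + 47045/96) - 287830 = 47765/96 - 287830 = -27583915/96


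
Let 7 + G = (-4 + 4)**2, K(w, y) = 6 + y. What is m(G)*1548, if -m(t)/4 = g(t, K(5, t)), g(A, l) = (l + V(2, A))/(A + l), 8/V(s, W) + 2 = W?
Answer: -1462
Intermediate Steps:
V(s, W) = 8/(-2 + W)
g(A, l) = (l + 8/(-2 + A))/(A + l)
G = -7 (G = -7 + (-4 + 4)**2 = -7 + 0**2 = -7 + 0 = -7)
m(t) = -4*(8 + (-2 + t)*(6 + t))/((-2 + t)*(6 + 2*t)) (m(t) = -4*(8 + (6 + t)*(-2 + t))/((-2 + t)*(t + (6 + t))) = -4*(8 + (-2 + t)*(6 + t))/((-2 + t)*(6 + 2*t)))
m(G)*1548 = (2*(4 - 1*(-7)**2 - 4*(-7))/(-6 - 7 + (-7)**2))*1548 = (2*(4 - 1*49 + 28)/(-6 - 7 + 49))*1548 = (2*(4 - 49 + 28)/36)*1548 = (2*(1/36)*(-17))*1548 = -17/18*1548 = -1462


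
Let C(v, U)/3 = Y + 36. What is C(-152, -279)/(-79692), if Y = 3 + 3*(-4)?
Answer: -27/26564 ≈ -0.0010164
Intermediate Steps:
Y = -9 (Y = 3 - 12 = -9)
C(v, U) = 81 (C(v, U) = 3*(-9 + 36) = 3*27 = 81)
C(-152, -279)/(-79692) = 81/(-79692) = 81*(-1/79692) = -27/26564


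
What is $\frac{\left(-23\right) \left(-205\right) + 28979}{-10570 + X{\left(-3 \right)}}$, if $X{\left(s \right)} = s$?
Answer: $- \frac{33694}{10573} \approx -3.1868$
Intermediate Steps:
$\frac{\left(-23\right) \left(-205\right) + 28979}{-10570 + X{\left(-3 \right)}} = \frac{\left(-23\right) \left(-205\right) + 28979}{-10570 - 3} = \frac{4715 + 28979}{-10573} = 33694 \left(- \frac{1}{10573}\right) = - \frac{33694}{10573}$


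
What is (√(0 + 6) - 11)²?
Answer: (11 - √6)² ≈ 73.111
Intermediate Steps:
(√(0 + 6) - 11)² = (√6 - 11)² = (-11 + √6)²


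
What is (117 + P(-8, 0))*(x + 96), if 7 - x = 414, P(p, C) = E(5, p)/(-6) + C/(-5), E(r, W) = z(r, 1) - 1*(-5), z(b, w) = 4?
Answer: -71841/2 ≈ -35921.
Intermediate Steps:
E(r, W) = 9 (E(r, W) = 4 - 1*(-5) = 4 + 5 = 9)
P(p, C) = -3/2 - C/5 (P(p, C) = 9/(-6) + C/(-5) = 9*(-⅙) + C*(-⅕) = -3/2 - C/5)
x = -407 (x = 7 - 1*414 = 7 - 414 = -407)
(117 + P(-8, 0))*(x + 96) = (117 + (-3/2 - ⅕*0))*(-407 + 96) = (117 + (-3/2 + 0))*(-311) = (117 - 3/2)*(-311) = (231/2)*(-311) = -71841/2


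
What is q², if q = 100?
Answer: 10000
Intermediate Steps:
q² = 100² = 10000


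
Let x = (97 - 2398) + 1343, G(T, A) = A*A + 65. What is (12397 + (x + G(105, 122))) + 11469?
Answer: 37857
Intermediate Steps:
G(T, A) = 65 + A**2 (G(T, A) = A**2 + 65 = 65 + A**2)
x = -958 (x = -2301 + 1343 = -958)
(12397 + (x + G(105, 122))) + 11469 = (12397 + (-958 + (65 + 122**2))) + 11469 = (12397 + (-958 + (65 + 14884))) + 11469 = (12397 + (-958 + 14949)) + 11469 = (12397 + 13991) + 11469 = 26388 + 11469 = 37857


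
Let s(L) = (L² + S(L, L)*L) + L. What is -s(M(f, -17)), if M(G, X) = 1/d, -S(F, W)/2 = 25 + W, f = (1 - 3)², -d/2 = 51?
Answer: -4997/10404 ≈ -0.48030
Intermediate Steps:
d = -102 (d = -2*51 = -102)
f = 4 (f = (-2)² = 4)
S(F, W) = -50 - 2*W (S(F, W) = -2*(25 + W) = -50 - 2*W)
M(G, X) = -1/102 (M(G, X) = 1/(-102) = -1/102)
s(L) = L + L² + L*(-50 - 2*L) (s(L) = (L² + (-50 - 2*L)*L) + L = (L² + L*(-50 - 2*L)) + L = L + L² + L*(-50 - 2*L))
-s(M(f, -17)) = -(-1)*(-49 - 1*(-1/102))/102 = -(-1)*(-49 + 1/102)/102 = -(-1)*(-4997)/(102*102) = -1*4997/10404 = -4997/10404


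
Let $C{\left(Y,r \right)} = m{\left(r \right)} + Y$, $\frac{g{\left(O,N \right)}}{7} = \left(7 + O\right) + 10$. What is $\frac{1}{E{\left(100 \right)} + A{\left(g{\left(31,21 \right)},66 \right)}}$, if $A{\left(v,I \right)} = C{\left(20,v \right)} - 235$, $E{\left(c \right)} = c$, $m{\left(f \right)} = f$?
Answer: $\frac{1}{221} \approx 0.0045249$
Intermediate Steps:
$g{\left(O,N \right)} = 119 + 7 O$ ($g{\left(O,N \right)} = 7 \left(\left(7 + O\right) + 10\right) = 7 \left(17 + O\right) = 119 + 7 O$)
$C{\left(Y,r \right)} = Y + r$ ($C{\left(Y,r \right)} = r + Y = Y + r$)
$A{\left(v,I \right)} = -215 + v$ ($A{\left(v,I \right)} = \left(20 + v\right) - 235 = -215 + v$)
$\frac{1}{E{\left(100 \right)} + A{\left(g{\left(31,21 \right)},66 \right)}} = \frac{1}{100 + \left(-215 + \left(119 + 7 \cdot 31\right)\right)} = \frac{1}{100 + \left(-215 + \left(119 + 217\right)\right)} = \frac{1}{100 + \left(-215 + 336\right)} = \frac{1}{100 + 121} = \frac{1}{221}$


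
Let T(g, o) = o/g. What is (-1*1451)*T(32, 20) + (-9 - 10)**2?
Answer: -4367/8 ≈ -545.88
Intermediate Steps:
(-1*1451)*T(32, 20) + (-9 - 10)**2 = (-1*1451)*(20/32) + (-9 - 10)**2 = -29020/32 + (-19)**2 = -1451*5/8 + 361 = -7255/8 + 361 = -4367/8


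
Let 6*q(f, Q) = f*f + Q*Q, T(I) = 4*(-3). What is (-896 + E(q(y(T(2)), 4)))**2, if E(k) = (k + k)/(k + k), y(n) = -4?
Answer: 801025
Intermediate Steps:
T(I) = -12
q(f, Q) = Q**2/6 + f**2/6 (q(f, Q) = (f*f + Q*Q)/6 = (f**2 + Q**2)/6 = (Q**2 + f**2)/6 = Q**2/6 + f**2/6)
E(k) = 1 (E(k) = (2*k)/((2*k)) = (2*k)*(1/(2*k)) = 1)
(-896 + E(q(y(T(2)), 4)))**2 = (-896 + 1)**2 = (-895)**2 = 801025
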